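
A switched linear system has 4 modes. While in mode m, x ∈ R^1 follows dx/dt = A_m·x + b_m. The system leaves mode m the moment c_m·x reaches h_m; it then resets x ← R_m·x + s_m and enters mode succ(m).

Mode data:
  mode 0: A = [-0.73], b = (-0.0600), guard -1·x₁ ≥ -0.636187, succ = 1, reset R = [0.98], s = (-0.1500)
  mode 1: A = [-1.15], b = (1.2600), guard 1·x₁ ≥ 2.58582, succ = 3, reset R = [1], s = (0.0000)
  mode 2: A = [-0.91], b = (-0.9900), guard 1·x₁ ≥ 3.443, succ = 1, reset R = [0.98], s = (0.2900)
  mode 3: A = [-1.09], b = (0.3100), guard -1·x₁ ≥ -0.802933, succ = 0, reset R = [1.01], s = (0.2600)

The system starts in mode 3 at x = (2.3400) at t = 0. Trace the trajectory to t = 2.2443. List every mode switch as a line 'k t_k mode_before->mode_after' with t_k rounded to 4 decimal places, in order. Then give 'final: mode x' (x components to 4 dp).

Mode 3: guard c·x = -0.8029 hit at Δt = 1.2636 (t = 1.2636), x⁻ = (0.8029) → reset → x⁺ = (1.0710), jump to mode 0
Mode 0: guard c·x = -0.6362 hit at Δt = 0.6483 (t = 1.9119), x⁻ = (0.6362) → reset → x⁺ = (0.4735), jump to mode 1
Mode 1: flow for 0.3324 to horizon, guard not reached → x = (0.6711)

1 1.2636 3->0
2 1.9119 0->1
final: 1 0.6711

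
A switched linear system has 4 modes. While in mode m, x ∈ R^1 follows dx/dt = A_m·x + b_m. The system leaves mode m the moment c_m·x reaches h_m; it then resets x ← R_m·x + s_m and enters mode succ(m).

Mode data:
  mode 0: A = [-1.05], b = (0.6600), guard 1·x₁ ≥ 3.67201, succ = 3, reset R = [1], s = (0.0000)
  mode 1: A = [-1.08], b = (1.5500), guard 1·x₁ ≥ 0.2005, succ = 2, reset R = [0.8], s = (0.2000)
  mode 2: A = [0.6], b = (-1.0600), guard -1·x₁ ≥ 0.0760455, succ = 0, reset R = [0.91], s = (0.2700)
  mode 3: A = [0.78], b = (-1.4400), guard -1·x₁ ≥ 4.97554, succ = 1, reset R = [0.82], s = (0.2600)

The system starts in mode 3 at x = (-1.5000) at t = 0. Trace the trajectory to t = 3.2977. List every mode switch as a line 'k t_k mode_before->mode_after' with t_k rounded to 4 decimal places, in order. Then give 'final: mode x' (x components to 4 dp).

Mode 3: guard c·x = 4.9755 hit at Δt = 0.9132 (t = 0.9132), x⁻ = (-4.9755) → reset → x⁺ = (-3.8199), jump to mode 1
Mode 1: guard c·x = 0.2005 hit at Δt = 1.3411 (t = 2.2543), x⁻ = (0.2005) → reset → x⁺ = (0.3604), jump to mode 2
Mode 2: guard c·x = 0.0760 hit at Δt = 0.4505 (t = 2.7048), x⁻ = (-0.0760) → reset → x⁺ = (0.2008), jump to mode 0
Mode 0: flow for 0.5929 to horizon, guard not reached → x = (0.3990)

1 0.9132 3->1
2 2.2543 1->2
3 2.7048 2->0
final: 0 0.3990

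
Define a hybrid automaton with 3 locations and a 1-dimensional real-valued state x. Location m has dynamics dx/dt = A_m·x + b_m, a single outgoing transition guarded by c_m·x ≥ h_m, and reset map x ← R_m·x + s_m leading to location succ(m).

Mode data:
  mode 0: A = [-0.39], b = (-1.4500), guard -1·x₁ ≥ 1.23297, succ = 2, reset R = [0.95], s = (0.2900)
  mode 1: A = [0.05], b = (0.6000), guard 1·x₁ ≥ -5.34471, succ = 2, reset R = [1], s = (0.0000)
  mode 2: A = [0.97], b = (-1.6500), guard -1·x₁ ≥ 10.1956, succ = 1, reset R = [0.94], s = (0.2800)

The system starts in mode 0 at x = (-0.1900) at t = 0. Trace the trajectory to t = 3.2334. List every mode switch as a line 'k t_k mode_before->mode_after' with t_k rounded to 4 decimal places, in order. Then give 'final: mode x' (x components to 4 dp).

1 0.8986 0->2
2 2.4734 2->1
final: 1 -9.1994

Mode 0: guard c·x = 1.2330 hit at Δt = 0.8986 (t = 0.8986), x⁻ = (-1.2330) → reset → x⁺ = (-0.8813), jump to mode 2
Mode 2: guard c·x = 10.1956 hit at Δt = 1.5748 (t = 2.4734), x⁻ = (-10.1956) → reset → x⁺ = (-9.3039), jump to mode 1
Mode 1: flow for 0.7600 to horizon, guard not reached → x = (-9.1994)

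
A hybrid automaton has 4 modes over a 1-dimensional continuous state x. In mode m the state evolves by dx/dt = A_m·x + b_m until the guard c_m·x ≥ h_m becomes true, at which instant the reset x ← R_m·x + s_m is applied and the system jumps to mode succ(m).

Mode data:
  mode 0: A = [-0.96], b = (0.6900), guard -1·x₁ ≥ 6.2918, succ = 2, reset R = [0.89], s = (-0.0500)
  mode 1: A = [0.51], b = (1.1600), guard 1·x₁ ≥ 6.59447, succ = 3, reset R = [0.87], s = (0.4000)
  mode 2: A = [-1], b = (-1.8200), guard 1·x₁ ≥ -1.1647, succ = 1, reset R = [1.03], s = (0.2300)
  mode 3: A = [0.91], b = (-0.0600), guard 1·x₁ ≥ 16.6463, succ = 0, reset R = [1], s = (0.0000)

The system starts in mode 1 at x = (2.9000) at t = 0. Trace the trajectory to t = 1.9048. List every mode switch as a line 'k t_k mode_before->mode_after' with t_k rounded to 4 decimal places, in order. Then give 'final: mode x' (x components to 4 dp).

Mode 1: guard c·x = 6.5945 hit at Δt = 1.0565 (t = 1.0565), x⁻ = (6.5945) → reset → x⁺ = (6.1372), jump to mode 3
Mode 3: flow for 0.8483 to horizon, guard not reached → x = (13.2041)

1 1.0565 1->3
final: 3 13.2041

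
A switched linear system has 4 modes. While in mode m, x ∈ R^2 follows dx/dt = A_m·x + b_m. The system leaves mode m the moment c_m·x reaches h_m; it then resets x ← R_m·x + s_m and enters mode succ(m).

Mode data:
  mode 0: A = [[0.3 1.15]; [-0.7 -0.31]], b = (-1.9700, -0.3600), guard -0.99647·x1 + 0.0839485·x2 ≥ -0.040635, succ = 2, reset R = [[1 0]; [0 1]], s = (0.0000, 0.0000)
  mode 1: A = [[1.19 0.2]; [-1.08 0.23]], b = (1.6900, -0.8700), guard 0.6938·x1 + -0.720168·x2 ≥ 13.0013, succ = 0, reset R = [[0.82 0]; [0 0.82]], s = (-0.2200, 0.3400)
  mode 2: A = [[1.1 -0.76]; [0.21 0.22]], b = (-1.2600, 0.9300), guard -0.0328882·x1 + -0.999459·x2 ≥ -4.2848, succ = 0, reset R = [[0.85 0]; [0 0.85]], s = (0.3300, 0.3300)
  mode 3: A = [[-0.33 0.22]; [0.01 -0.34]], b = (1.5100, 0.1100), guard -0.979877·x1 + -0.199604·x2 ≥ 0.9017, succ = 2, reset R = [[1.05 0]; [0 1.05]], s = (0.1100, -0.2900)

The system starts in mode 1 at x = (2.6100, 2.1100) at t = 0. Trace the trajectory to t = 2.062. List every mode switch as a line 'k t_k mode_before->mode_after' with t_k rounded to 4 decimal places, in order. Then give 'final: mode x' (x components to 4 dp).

Mode 1: guard c·x = 13.0013 hit at Δt = 1.0282 (t = 1.0282), x⁻ = (12.1633, -6.3352) → reset → x⁺ = (9.7539, -4.8548), jump to mode 0
Mode 0: flow for 1.0338 to horizon, guard not reached → x = (1.5944, -7.5159)

1 1.0282 1->0
final: 0 1.5944 -7.5159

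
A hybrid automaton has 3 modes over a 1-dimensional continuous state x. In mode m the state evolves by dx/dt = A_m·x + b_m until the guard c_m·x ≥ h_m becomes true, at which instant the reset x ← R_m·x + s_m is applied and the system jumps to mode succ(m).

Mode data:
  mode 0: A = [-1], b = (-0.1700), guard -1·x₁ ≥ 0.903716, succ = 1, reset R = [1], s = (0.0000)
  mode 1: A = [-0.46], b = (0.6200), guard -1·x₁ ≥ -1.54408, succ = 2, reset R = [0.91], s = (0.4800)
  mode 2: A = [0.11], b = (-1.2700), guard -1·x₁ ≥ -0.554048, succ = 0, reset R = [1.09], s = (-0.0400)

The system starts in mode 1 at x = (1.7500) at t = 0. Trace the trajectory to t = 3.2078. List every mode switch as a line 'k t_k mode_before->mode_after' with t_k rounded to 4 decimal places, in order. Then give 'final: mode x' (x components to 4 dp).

Mode 1: guard c·x = -1.5441 hit at Δt = 1.5597 (t = 1.5597), x⁻ = (1.5441) → reset → x⁺ = (1.8851), jump to mode 2
Mode 2: guard c·x = -0.5540 hit at Δt = 1.1735 (t = 2.7332), x⁻ = (0.5540) → reset → x⁺ = (0.5639), jump to mode 0
Mode 0: flow for 0.4746 to horizon, guard not reached → x = (0.2866)

1 1.5597 1->2
2 2.7332 2->0
final: 0 0.2866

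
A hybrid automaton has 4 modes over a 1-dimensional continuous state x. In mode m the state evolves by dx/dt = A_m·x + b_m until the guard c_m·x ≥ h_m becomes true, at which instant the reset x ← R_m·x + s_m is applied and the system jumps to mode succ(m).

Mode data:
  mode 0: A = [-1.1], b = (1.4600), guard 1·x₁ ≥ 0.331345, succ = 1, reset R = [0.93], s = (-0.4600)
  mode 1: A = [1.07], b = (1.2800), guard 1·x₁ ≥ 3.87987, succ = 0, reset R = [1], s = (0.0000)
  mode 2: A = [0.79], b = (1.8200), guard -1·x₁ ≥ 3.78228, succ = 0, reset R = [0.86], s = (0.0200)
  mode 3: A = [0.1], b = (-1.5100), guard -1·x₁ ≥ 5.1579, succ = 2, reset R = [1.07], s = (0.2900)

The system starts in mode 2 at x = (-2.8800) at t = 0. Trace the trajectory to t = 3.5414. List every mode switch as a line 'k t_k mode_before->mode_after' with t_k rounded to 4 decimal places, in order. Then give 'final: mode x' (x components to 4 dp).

1 1.1928 2->0
2 2.5759 0->1
final: 1 1.7382

Mode 2: guard c·x = 3.7823 hit at Δt = 1.1928 (t = 1.1928), x⁻ = (-3.7823) → reset → x⁺ = (-3.2328), jump to mode 0
Mode 0: guard c·x = 0.3313 hit at Δt = 1.3831 (t = 2.5759), x⁻ = (0.3313) → reset → x⁺ = (-0.1518), jump to mode 1
Mode 1: flow for 0.9655 to horizon, guard not reached → x = (1.7382)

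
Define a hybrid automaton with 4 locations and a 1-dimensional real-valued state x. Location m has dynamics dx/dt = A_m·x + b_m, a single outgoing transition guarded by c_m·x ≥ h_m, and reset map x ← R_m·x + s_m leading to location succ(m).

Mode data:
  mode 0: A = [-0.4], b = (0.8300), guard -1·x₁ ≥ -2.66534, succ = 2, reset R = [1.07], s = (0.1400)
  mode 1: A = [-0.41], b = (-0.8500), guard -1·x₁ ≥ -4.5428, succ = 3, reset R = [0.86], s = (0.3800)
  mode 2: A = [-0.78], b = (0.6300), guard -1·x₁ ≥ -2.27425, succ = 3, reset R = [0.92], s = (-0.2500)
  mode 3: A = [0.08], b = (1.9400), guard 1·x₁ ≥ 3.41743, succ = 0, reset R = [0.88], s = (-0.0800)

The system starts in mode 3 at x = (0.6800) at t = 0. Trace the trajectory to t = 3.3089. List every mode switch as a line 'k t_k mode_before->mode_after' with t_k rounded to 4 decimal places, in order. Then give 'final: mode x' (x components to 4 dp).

Mode 3: guard c·x = 3.4174 hit at Δt = 1.3023 (t = 1.3023), x⁻ = (3.4174) → reset → x⁺ = (2.9273), jump to mode 0
Mode 0: guard c·x = -2.6653 hit at Δt = 0.9182 (t = 2.2205), x⁻ = (2.6653) → reset → x⁺ = (2.9919), jump to mode 2
Mode 2: guard c·x = -2.2742 hit at Δt = 0.5107 (t = 2.7312), x⁻ = (2.2743) → reset → x⁺ = (1.8423), jump to mode 3
Mode 3: flow for 0.5777 to horizon, guard not reached → x = (3.0765)

1 1.3023 3->0
2 2.2205 0->2
3 2.7312 2->3
final: 3 3.0765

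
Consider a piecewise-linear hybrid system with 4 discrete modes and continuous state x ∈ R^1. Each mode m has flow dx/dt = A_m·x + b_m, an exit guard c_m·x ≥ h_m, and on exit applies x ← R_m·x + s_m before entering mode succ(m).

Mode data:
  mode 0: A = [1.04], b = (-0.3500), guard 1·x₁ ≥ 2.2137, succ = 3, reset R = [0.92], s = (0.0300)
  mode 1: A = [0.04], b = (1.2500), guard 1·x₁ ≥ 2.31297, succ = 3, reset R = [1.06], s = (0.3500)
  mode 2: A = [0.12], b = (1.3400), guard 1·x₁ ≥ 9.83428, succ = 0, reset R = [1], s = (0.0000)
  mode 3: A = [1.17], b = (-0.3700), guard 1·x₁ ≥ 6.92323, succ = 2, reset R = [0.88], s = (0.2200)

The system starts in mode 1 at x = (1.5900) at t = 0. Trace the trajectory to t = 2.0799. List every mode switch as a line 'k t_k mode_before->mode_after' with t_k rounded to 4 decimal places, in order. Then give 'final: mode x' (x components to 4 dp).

1 0.5444 1->3
2 1.3800 3->2
final: 2 7.8439

Mode 1: guard c·x = 2.3130 hit at Δt = 0.5444 (t = 0.5444), x⁻ = (2.3130) → reset → x⁺ = (2.8017), jump to mode 3
Mode 3: guard c·x = 6.9232 hit at Δt = 0.8356 (t = 1.3800), x⁻ = (6.9232) → reset → x⁺ = (6.3124), jump to mode 2
Mode 2: flow for 0.6999 to horizon, guard not reached → x = (7.8439)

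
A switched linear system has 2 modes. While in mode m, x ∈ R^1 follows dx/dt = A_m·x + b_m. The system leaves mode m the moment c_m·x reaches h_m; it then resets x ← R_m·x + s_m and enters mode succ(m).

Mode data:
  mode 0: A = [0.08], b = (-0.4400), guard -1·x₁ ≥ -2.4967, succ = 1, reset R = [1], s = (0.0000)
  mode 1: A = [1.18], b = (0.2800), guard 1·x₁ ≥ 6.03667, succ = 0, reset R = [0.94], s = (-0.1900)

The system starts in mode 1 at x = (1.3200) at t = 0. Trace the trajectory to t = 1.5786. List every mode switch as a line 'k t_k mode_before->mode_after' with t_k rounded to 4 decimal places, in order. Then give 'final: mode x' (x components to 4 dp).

1 1.1809 1->0
final: 0 5.4840

Mode 1: guard c·x = 6.0367 hit at Δt = 1.1809 (t = 1.1809), x⁻ = (6.0367) → reset → x⁺ = (5.4845), jump to mode 0
Mode 0: flow for 0.3977 to horizon, guard not reached → x = (5.4840)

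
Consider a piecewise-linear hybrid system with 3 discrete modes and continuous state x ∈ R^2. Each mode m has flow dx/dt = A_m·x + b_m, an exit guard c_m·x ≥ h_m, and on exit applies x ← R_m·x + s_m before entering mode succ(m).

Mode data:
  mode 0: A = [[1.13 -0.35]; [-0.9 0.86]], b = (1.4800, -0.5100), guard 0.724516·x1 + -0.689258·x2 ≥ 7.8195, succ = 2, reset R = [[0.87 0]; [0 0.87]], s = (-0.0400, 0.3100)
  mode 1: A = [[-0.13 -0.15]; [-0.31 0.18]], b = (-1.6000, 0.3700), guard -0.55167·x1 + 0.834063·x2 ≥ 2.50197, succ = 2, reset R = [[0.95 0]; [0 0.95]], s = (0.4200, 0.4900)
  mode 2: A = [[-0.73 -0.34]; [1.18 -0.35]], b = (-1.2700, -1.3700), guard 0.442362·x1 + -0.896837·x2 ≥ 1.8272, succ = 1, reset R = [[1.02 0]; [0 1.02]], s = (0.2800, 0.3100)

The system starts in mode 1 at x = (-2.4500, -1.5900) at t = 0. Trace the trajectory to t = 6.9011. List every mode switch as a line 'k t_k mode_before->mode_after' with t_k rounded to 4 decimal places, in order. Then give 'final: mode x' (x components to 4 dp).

1 1.5245 1->2
2 2.4414 2->1
3 5.1776 1->2
4 5.9970 2->1
final: 1 -3.0691 -2.4060

Mode 1: guard c·x = 2.5020 hit at Δt = 1.5245 (t = 1.5245), x⁻ = (-4.0733, 0.3056) → reset → x⁺ = (-3.4496, 0.7803), jump to mode 2
Mode 2: guard c·x = 1.8272 hit at Δt = 0.9169 (t = 2.4414), x⁻ = (-2.2486, -3.1465) → reset → x⁺ = (-2.0136, -2.8994), jump to mode 1
Mode 1: guard c·x = 2.5020 hit at Δt = 2.7362 (t = 5.1776), x⁻ = (-4.5236, 0.0077) → reset → x⁺ = (-3.8774, 0.4974), jump to mode 2
Mode 2: guard c·x = 1.8272 hit at Δt = 0.8195 (t = 5.9970), x⁻ = (-2.5413, -3.2909) → reset → x⁺ = (-2.3121, -3.0467), jump to mode 1
Mode 1: flow for 0.9041 to horizon, guard not reached → x = (-3.0691, -2.4060)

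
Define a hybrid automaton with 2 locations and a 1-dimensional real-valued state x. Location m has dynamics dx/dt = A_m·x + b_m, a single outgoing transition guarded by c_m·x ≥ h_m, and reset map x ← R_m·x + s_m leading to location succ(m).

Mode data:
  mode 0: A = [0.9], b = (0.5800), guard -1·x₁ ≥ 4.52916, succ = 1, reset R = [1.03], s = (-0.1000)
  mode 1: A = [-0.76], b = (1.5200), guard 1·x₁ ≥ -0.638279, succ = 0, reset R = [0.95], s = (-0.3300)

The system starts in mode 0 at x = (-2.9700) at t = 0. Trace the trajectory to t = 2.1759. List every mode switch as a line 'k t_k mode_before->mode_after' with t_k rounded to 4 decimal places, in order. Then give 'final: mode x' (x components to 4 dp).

1 0.5701 0->1
2 1.8091 1->0
final: 0 -1.0505

Mode 0: guard c·x = 4.5292 hit at Δt = 0.5701 (t = 0.5701), x⁻ = (-4.5292) → reset → x⁺ = (-4.7650), jump to mode 1
Mode 1: guard c·x = -0.6383 hit at Δt = 1.2390 (t = 1.8091), x⁻ = (-0.6383) → reset → x⁺ = (-0.9364), jump to mode 0
Mode 0: flow for 0.3668 to horizon, guard not reached → x = (-1.0505)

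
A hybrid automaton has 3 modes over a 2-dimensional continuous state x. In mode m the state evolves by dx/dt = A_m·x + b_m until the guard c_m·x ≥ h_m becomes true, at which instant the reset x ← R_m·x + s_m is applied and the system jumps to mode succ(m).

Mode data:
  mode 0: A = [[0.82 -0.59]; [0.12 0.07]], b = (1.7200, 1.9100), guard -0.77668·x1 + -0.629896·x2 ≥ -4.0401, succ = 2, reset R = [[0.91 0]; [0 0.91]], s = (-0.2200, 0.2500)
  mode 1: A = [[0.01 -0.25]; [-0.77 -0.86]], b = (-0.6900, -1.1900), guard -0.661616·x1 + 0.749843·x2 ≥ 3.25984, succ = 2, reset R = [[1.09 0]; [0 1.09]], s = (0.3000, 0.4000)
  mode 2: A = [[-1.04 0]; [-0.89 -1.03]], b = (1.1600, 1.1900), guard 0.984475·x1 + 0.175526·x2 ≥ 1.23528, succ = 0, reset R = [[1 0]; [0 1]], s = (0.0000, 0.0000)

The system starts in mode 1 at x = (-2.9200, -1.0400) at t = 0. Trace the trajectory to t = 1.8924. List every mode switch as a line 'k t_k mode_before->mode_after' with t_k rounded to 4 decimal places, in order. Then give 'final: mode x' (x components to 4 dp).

1 1.3842 1->2
final: 2 -1.8890 2.2468

Mode 1: guard c·x = 3.2598 hit at Δt = 1.3842 (t = 1.3842), x⁻ = (-3.9279, 0.8816) → reset → x⁺ = (-3.9814, 1.3609), jump to mode 2
Mode 2: flow for 0.5082 to horizon, guard not reached → x = (-1.8890, 2.2468)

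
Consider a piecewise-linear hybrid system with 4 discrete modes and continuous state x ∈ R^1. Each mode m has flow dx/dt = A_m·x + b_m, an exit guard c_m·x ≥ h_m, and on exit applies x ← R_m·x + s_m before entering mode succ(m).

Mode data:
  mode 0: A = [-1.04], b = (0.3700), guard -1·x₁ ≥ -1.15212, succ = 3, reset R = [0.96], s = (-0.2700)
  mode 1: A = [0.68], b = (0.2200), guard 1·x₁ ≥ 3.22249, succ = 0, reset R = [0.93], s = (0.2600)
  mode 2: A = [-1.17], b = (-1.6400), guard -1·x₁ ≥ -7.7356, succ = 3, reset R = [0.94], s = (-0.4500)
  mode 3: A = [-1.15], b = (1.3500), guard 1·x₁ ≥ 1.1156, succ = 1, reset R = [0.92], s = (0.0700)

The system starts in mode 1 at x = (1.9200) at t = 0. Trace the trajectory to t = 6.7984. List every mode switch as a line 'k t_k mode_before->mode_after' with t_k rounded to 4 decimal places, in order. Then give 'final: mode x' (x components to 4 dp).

1 0.6732 1->0
2 1.9163 0->3
3 3.4440 3->1
4 4.7900 1->0
5 6.0331 0->3
final: 3 1.0338

Mode 1: guard c·x = 3.2225 hit at Δt = 0.6732 (t = 0.6732), x⁻ = (3.2225) → reset → x⁺ = (3.2569), jump to mode 0
Mode 0: guard c·x = -1.1521 hit at Δt = 1.2431 (t = 1.9163), x⁻ = (1.1521) → reset → x⁺ = (0.8360), jump to mode 3
Mode 3: guard c·x = 1.1156 hit at Δt = 1.5277 (t = 3.4440), x⁻ = (1.1156) → reset → x⁺ = (1.0964), jump to mode 1
Mode 1: guard c·x = 3.2225 hit at Δt = 1.3460 (t = 4.7900), x⁻ = (3.2225) → reset → x⁺ = (3.2569), jump to mode 0
Mode 0: guard c·x = -1.1521 hit at Δt = 1.2431 (t = 6.0331), x⁻ = (1.1521) → reset → x⁺ = (0.8360), jump to mode 3
Mode 3: flow for 0.7653 to horizon, guard not reached → x = (1.0338)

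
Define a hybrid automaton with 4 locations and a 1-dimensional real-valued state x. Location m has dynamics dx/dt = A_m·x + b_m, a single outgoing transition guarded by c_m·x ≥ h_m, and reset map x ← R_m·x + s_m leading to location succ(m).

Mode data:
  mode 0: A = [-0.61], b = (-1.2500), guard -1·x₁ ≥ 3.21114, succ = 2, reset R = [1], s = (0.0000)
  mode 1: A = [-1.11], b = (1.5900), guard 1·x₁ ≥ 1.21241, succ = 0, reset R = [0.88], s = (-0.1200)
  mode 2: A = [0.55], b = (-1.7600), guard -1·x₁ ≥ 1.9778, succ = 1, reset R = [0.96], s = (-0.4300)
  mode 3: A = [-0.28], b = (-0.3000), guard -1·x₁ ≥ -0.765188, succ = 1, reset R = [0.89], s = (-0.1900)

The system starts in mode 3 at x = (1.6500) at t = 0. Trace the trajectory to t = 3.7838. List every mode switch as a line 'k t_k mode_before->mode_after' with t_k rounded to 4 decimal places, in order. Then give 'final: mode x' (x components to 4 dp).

Mode 3: guard c·x = -0.7652 hit at Δt = 1.4044 (t = 1.4044), x⁻ = (0.7652) → reset → x⁺ = (0.4910), jump to mode 1
Mode 1: guard c·x = 1.2124 hit at Δt = 1.3096 (t = 2.7140), x⁻ = (1.2124) → reset → x⁺ = (0.9469), jump to mode 0
Mode 0: flow for 1.0698 to horizon, guard not reached → x = (-0.4891)

1 1.4044 3->1
2 2.7140 1->0
final: 0 -0.4891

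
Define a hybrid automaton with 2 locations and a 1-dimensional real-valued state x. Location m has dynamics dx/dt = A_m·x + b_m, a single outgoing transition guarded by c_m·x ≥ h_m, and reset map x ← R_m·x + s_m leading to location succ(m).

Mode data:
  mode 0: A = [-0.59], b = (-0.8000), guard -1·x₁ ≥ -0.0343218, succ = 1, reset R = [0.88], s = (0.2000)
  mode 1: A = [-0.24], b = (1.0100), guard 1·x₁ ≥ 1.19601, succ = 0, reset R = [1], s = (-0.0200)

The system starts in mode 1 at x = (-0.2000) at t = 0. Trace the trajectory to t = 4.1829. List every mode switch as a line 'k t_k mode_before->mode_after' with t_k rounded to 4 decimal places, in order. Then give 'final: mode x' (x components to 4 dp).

1 1.5866 1->0
2 2.6027 0->1
3 3.7615 1->0
final: 0 0.6186

Mode 1: guard c·x = 1.1960 hit at Δt = 1.5866 (t = 1.5866), x⁻ = (1.1960) → reset → x⁺ = (1.1760), jump to mode 0
Mode 0: guard c·x = -0.0343 hit at Δt = 1.0161 (t = 2.6027), x⁻ = (0.0343) → reset → x⁺ = (0.2302), jump to mode 1
Mode 1: guard c·x = 1.1960 hit at Δt = 1.1588 (t = 3.7615), x⁻ = (1.1960) → reset → x⁺ = (1.1760), jump to mode 0
Mode 0: flow for 0.4214 to horizon, guard not reached → x = (0.6186)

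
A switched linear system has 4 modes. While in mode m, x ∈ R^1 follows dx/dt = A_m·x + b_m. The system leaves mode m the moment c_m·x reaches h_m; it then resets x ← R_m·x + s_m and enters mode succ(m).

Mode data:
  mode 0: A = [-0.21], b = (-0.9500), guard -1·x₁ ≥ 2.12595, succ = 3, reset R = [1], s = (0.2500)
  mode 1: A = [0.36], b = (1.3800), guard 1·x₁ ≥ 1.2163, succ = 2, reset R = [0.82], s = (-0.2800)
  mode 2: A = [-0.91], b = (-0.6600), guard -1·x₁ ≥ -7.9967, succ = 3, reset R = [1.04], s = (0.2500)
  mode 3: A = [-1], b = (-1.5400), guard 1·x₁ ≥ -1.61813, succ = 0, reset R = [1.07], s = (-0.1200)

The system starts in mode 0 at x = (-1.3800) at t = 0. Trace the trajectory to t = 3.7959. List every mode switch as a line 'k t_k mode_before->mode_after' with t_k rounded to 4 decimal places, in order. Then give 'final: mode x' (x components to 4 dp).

Mode 0: guard c·x = 2.1260 hit at Δt = 1.2898 (t = 1.2898), x⁻ = (-2.1259) → reset → x⁺ = (-1.8759), jump to mode 3
Mode 3: guard c·x = -1.6181 hit at Δt = 1.4586 (t = 2.7484), x⁻ = (-1.6181) → reset → x⁺ = (-1.8514), jump to mode 0
Mode 0: guard c·x = 2.1260 hit at Δt = 0.5162 (t = 3.2646), x⁻ = (-2.1259) → reset → x⁺ = (-1.8759), jump to mode 3
Mode 3: flow for 0.5313 to horizon, guard not reached → x = (-1.7375)

1 1.2898 0->3
2 2.7484 3->0
3 3.2646 0->3
final: 3 -1.7375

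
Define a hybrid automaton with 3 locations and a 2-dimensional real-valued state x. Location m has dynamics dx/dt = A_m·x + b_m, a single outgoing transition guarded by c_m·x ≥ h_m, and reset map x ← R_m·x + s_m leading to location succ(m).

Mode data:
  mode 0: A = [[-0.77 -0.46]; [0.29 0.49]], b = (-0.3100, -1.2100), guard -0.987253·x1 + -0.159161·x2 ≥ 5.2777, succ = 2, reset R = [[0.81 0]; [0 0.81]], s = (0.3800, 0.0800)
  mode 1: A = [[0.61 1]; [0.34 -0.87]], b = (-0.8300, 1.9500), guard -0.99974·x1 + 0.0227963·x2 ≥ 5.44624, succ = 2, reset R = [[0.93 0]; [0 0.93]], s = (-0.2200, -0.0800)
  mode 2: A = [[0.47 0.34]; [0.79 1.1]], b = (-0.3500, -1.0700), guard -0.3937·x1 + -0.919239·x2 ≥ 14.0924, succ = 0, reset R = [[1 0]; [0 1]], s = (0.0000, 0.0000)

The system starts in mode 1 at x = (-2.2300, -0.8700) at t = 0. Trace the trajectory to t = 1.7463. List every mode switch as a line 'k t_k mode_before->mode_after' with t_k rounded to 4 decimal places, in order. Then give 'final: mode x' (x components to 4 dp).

Mode 1: guard c·x = 5.4462 hit at Δt = 0.9438 (t = 0.9438), x⁻ = (-5.4476, 0.0037) → reset → x⁺ = (-5.2862, -0.0766), jump to mode 2
Mode 2: flow for 0.8025 to horizon, guard not reached → x = (-9.0934, -8.3046)

1 0.9438 1->2
final: 2 -9.0934 -8.3046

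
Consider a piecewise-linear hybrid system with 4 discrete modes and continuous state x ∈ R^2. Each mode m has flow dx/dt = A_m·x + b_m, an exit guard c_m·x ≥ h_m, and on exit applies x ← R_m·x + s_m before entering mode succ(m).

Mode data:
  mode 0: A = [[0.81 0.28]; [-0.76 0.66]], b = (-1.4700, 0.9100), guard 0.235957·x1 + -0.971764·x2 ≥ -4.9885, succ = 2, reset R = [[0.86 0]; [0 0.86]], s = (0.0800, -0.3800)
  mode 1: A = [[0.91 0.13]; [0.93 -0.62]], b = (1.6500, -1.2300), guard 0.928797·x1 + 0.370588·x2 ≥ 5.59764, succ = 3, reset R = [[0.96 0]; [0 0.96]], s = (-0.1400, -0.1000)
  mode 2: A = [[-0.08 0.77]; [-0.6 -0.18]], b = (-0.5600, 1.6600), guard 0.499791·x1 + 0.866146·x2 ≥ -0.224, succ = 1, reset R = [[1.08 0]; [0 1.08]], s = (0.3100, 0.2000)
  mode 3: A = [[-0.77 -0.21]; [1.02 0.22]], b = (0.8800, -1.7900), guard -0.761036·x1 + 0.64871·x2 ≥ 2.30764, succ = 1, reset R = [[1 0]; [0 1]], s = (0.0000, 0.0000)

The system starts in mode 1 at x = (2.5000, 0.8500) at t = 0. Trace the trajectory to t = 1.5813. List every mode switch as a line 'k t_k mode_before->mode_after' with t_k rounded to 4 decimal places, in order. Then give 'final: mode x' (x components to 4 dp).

Mode 1: guard c·x = 5.5976 hit at Δt = 0.5410 (t = 0.5410), x⁻ = (5.3478, 1.7018) → reset → x⁺ = (4.9939, 1.5337), jump to mode 3
Mode 3: flow for 1.0403 to horizon, guard not reached → x = (2.3920, 4.1481)

1 0.5410 1->3
final: 3 2.3920 4.1481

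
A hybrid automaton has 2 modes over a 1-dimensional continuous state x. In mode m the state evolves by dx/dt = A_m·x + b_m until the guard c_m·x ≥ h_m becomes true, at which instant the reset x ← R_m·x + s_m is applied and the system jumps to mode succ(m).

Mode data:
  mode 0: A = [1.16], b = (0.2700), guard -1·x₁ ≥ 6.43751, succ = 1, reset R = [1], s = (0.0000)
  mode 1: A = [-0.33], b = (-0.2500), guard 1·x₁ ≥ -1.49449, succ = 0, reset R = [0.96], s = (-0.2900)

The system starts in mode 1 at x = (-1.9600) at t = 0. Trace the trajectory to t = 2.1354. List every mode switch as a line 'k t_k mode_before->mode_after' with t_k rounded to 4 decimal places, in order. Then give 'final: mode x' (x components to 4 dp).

Mode 1: guard c·x = -1.4945 hit at Δt = 1.4837 (t = 1.4837), x⁻ = (-1.4945) → reset → x⁺ = (-1.7247), jump to mode 0
Mode 0: flow for 0.6517 to horizon, guard not reached → x = (-3.4101)

1 1.4837 1->0
final: 0 -3.4101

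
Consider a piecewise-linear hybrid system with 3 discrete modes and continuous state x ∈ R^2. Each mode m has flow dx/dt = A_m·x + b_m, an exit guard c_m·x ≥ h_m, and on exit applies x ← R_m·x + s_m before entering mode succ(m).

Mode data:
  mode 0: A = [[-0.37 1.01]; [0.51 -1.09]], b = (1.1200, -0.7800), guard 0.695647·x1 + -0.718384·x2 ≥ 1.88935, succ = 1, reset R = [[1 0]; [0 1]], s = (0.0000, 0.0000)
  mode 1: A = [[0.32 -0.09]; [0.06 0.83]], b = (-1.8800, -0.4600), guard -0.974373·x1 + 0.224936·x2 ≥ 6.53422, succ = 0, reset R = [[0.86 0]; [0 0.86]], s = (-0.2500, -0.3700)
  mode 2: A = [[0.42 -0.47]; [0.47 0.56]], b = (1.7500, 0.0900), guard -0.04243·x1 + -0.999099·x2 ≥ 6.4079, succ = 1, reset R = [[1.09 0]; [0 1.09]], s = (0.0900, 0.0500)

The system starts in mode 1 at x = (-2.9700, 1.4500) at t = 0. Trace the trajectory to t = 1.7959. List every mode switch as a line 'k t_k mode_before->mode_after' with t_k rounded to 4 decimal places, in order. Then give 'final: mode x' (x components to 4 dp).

Mode 1: guard c·x = 6.5342 hit at Δt = 0.9319 (t = 0.9319), x⁻ = (-6.2137, 2.1327) → reset → x⁺ = (-5.5938, 1.4641), jump to mode 0
Mode 0: flow for 0.8640 to horizon, guard not reached → x = (-3.3202, -1.0230)

1 0.9319 1->0
final: 0 -3.3202 -1.0230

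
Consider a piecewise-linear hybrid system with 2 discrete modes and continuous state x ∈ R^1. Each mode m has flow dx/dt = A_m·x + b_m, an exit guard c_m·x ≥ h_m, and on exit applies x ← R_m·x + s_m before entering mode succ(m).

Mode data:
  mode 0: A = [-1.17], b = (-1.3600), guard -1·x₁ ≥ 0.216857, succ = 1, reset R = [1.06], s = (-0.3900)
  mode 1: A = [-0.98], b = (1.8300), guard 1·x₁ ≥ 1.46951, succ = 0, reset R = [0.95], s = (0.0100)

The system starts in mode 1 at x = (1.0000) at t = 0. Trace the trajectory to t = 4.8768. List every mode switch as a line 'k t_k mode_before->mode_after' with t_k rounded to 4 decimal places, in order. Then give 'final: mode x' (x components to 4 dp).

1 0.7953 1->0
2 1.6494 0->1
3 3.5197 1->0
4 4.3738 0->1
final: 1 0.3481

Mode 1: guard c·x = 1.4695 hit at Δt = 0.7953 (t = 0.7953), x⁻ = (1.4695) → reset → x⁺ = (1.4060), jump to mode 0
Mode 0: guard c·x = 0.2169 hit at Δt = 0.8541 (t = 1.6494), x⁻ = (-0.2169) → reset → x⁺ = (-0.6199), jump to mode 1
Mode 1: guard c·x = 1.4695 hit at Δt = 1.8703 (t = 3.5197), x⁻ = (1.4695) → reset → x⁺ = (1.4060), jump to mode 0
Mode 0: guard c·x = 0.2169 hit at Δt = 0.8541 (t = 4.3738), x⁻ = (-0.2169) → reset → x⁺ = (-0.6199), jump to mode 1
Mode 1: flow for 0.5030 to horizon, guard not reached → x = (0.3481)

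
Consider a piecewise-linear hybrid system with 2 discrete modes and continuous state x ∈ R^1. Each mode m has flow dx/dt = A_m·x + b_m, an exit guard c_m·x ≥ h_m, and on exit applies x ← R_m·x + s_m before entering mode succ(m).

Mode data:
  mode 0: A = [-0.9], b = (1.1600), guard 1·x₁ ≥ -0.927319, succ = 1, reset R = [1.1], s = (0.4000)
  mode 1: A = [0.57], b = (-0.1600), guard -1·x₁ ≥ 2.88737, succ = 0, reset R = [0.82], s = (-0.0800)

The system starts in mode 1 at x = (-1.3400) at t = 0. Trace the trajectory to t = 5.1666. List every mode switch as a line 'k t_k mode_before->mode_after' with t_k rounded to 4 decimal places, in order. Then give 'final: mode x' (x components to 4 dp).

Mode 1: guard c·x = 2.8874 hit at Δt = 1.1759 (t = 1.1759), x⁻ = (-2.8874) → reset → x⁺ = (-2.4476), jump to mode 0
Mode 0: guard c·x = -0.9273 hit at Δt = 0.5804 (t = 1.7563), x⁻ = (-0.9273) → reset → x⁺ = (-0.6201), jump to mode 1
Mode 1: guard c·x = 2.8874 hit at Δt = 2.2064 (t = 3.9627), x⁻ = (-2.8874) → reset → x⁺ = (-2.4476), jump to mode 0
Mode 0: guard c·x = -0.9273 hit at Δt = 0.5804 (t = 4.5431), x⁻ = (-0.9273) → reset → x⁺ = (-0.6201), jump to mode 1
Mode 1: flow for 0.6235 to horizon, guard not reached → x = (-1.0044)

1 1.1759 1->0
2 1.7563 0->1
3 3.9627 1->0
4 4.5431 0->1
final: 1 -1.0044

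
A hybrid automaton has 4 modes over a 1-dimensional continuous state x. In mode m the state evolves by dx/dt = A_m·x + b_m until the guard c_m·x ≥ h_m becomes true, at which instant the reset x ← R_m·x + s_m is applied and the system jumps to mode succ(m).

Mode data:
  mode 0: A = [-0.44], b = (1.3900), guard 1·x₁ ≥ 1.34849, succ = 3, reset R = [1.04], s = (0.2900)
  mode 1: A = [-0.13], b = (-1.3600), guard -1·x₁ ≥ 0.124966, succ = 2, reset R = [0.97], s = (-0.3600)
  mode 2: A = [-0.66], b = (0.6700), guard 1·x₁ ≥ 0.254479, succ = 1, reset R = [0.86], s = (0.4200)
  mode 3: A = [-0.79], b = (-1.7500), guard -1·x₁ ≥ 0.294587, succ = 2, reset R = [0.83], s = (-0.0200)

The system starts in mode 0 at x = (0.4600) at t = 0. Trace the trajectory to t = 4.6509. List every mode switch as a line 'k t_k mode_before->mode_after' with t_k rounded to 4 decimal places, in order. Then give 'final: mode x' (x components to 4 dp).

1 0.9074 0->3
2 1.8065 3->2
3 2.5946 2->1
4 3.1430 1->2
5 4.1681 2->1
final: 1 -0.0364

Mode 0: guard c·x = 1.3485 hit at Δt = 0.9074 (t = 0.9074), x⁻ = (1.3485) → reset → x⁺ = (1.6924), jump to mode 3
Mode 3: guard c·x = 0.2946 hit at Δt = 0.8991 (t = 1.8065), x⁻ = (-0.2946) → reset → x⁺ = (-0.2645), jump to mode 2
Mode 2: guard c·x = 0.2545 hit at Δt = 0.7881 (t = 2.5946), x⁻ = (0.2545) → reset → x⁺ = (0.6389), jump to mode 1
Mode 1: guard c·x = 0.1250 hit at Δt = 0.5484 (t = 3.1430), x⁻ = (-0.1250) → reset → x⁺ = (-0.4812), jump to mode 2
Mode 2: guard c·x = 0.2545 hit at Δt = 1.0251 (t = 4.1681), x⁻ = (0.2545) → reset → x⁺ = (0.6389), jump to mode 1
Mode 1: flow for 0.4828 to horizon, guard not reached → x = (-0.0364)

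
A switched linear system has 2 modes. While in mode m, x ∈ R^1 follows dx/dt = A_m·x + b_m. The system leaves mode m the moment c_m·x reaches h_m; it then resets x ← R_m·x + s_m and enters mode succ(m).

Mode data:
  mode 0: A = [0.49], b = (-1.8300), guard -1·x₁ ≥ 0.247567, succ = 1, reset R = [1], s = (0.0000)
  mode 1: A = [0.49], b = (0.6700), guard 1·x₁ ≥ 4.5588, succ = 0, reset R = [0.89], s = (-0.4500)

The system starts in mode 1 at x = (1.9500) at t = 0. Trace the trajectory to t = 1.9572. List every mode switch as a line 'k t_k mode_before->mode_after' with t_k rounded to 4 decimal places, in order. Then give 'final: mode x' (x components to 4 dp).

1 1.1841 1->0
final: 0 3.5487

Mode 1: guard c·x = 4.5588 hit at Δt = 1.1841 (t = 1.1841), x⁻ = (4.5588) → reset → x⁺ = (3.6073), jump to mode 0
Mode 0: flow for 0.7731 to horizon, guard not reached → x = (3.5487)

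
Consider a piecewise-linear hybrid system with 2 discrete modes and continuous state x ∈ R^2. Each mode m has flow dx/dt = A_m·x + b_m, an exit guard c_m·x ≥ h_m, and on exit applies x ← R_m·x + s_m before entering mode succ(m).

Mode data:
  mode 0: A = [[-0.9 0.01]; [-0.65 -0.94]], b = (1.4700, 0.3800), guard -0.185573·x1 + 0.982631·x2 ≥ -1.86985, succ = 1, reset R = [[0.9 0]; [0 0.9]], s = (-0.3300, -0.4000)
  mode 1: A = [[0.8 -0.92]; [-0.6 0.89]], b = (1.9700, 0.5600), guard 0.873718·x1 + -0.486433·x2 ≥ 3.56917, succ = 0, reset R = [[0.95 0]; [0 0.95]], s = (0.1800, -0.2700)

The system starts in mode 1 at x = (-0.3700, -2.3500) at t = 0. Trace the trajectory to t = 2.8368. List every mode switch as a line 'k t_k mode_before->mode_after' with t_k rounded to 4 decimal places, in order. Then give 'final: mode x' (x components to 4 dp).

1 0.4823 1->0
2 1.9698 0->1
3 2.2351 1->0
final: 0 2.2744 -2.0505

Mode 1: guard c·x = 3.5692 hit at Δt = 0.4823 (t = 0.4823), x⁻ = (2.1285, -3.5143) → reset → x⁺ = (2.2021, -3.6086), jump to mode 0
Mode 0: guard c·x = -1.8699 hit at Δt = 1.4875 (t = 1.9698), x⁻ = (1.7646, -1.5697) → reset → x⁺ = (1.2581, -1.8127), jump to mode 1
Mode 1: guard c·x = 3.5692 hit at Δt = 0.2653 (t = 2.2351), x⁻ = (2.7088, -2.4720) → reset → x⁺ = (2.7533, -2.6184), jump to mode 0
Mode 0: flow for 0.6017 to horizon, guard not reached → x = (2.2744, -2.0505)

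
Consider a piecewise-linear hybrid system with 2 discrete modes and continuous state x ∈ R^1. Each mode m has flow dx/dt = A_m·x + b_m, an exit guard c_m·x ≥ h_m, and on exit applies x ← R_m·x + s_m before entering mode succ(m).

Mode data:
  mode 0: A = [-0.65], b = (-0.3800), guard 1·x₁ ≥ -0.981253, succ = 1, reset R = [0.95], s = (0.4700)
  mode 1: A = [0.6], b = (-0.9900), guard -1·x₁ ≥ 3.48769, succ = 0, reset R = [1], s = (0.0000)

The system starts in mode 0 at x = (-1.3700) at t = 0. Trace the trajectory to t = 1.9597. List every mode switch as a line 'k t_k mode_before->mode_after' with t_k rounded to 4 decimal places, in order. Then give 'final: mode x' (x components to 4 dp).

1 1.0510 0->1
final: 1 -1.9935

Mode 0: guard c·x = -0.9813 hit at Δt = 1.0510 (t = 1.0510), x⁻ = (-0.9813) → reset → x⁺ = (-0.4622), jump to mode 1
Mode 1: flow for 0.9087 to horizon, guard not reached → x = (-1.9935)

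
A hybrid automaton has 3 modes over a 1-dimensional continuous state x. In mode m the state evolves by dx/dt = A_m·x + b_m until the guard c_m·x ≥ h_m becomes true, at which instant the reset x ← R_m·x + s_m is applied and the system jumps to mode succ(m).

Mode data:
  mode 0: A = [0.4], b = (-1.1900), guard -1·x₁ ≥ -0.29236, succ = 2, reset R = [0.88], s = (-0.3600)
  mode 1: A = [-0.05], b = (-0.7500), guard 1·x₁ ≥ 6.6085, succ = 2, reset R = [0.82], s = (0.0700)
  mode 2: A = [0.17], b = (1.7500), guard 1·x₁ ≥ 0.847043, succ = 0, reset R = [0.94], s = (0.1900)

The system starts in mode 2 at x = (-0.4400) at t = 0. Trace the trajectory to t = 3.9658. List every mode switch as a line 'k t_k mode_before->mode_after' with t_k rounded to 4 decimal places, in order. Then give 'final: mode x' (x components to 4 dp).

1 0.7221 2->0
2 1.4703 0->2
3 1.9944 2->0
4 2.7426 0->2
5 3.2668 2->0
final: 0 0.3446

Mode 2: guard c·x = 0.8470 hit at Δt = 0.7221 (t = 0.7221), x⁻ = (0.8470) → reset → x⁺ = (0.9862), jump to mode 0
Mode 0: guard c·x = -0.2924 hit at Δt = 0.7482 (t = 1.4703), x⁻ = (0.2924) → reset → x⁺ = (-0.1027), jump to mode 2
Mode 2: guard c·x = 0.8470 hit at Δt = 0.5241 (t = 1.9944), x⁻ = (0.8470) → reset → x⁺ = (0.9862), jump to mode 0
Mode 0: guard c·x = -0.2924 hit at Δt = 0.7482 (t = 2.7426), x⁻ = (0.2924) → reset → x⁺ = (-0.1027), jump to mode 2
Mode 2: guard c·x = 0.8470 hit at Δt = 0.5241 (t = 3.2668), x⁻ = (0.8470) → reset → x⁺ = (0.9862), jump to mode 0
Mode 0: flow for 0.6990 to horizon, guard not reached → x = (0.3446)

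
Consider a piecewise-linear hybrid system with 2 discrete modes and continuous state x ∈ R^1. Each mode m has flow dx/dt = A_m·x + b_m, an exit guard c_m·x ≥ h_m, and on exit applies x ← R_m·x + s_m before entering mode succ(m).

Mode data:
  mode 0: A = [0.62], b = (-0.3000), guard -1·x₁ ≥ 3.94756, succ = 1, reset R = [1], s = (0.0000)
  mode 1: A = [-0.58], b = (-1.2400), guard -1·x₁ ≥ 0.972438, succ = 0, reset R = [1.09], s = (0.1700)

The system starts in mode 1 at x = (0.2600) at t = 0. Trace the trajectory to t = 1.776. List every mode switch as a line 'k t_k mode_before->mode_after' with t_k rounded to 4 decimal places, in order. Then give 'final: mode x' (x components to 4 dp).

1 1.2439 1->0
final: 0 -1.4269

Mode 1: guard c·x = 0.9724 hit at Δt = 1.2439 (t = 1.2439), x⁻ = (-0.9724) → reset → x⁺ = (-0.8900), jump to mode 0
Mode 0: flow for 0.5321 to horizon, guard not reached → x = (-1.4269)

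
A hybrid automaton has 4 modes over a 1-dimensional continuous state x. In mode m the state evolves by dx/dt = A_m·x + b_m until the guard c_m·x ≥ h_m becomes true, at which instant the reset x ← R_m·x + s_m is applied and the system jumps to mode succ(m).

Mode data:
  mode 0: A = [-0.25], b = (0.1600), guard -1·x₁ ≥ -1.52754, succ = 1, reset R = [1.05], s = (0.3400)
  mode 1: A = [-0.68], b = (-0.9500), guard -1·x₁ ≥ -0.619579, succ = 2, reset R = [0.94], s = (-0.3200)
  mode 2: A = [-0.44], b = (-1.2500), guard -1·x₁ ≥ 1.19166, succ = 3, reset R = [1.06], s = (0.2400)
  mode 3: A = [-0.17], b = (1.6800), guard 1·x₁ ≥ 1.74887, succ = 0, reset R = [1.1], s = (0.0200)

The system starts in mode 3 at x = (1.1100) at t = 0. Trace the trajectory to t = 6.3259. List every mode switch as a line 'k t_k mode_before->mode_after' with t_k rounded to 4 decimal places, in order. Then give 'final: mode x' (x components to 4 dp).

Mode 3: guard c·x = 1.7489 hit at Δt = 0.4448 (t = 0.4448), x⁻ = (1.7489) → reset → x⁺ = (1.9438), jump to mode 0
Mode 0: guard c·x = -1.5275 hit at Δt = 1.5382 (t = 1.9830), x⁻ = (1.5275) → reset → x⁺ = (1.9439), jump to mode 1
Mode 1: guard c·x = -0.6196 hit at Δt = 0.7424 (t = 2.7254), x⁻ = (0.6196) → reset → x⁺ = (0.2624), jump to mode 2
Mode 2: guard c·x = 1.1917 hit at Δt = 1.4367 (t = 4.1621), x⁻ = (-1.1917) → reset → x⁺ = (-1.0232), jump to mode 3
Mode 3: guard c·x = 1.7489 hit at Δt = 1.7252 (t = 5.8873), x⁻ = (1.7489) → reset → x⁺ = (1.9438), jump to mode 0
Mode 0: flow for 0.4386 to horizon, guard not reached → x = (1.8084)

1 0.4448 3->0
2 1.9830 0->1
3 2.7254 1->2
4 4.1621 2->3
5 5.8873 3->0
final: 0 1.8084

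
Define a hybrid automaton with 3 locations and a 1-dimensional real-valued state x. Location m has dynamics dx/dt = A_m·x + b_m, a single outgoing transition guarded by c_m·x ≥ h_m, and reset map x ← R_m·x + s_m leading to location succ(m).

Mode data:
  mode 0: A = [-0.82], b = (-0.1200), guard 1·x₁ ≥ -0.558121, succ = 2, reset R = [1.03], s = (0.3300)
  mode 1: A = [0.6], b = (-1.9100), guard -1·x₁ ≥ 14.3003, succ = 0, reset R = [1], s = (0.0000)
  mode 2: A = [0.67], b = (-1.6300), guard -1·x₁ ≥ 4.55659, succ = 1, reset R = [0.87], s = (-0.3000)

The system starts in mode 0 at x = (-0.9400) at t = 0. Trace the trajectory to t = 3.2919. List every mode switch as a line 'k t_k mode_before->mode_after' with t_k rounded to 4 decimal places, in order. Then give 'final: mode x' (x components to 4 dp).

Mode 0: guard c·x = -0.5581 hit at Δt = 0.8002 (t = 0.8002), x⁻ = (-0.5581) → reset → x⁺ = (-0.2449), jump to mode 2
Mode 2: guard c·x = 4.5566 hit at Δt = 1.4320 (t = 2.2322), x⁻ = (-4.5566) → reset → x⁺ = (-4.2642), jump to mode 1
Mode 1: flow for 1.0597 to horizon, guard not reached → x = (-10.8819)

1 0.8002 0->2
2 2.2322 2->1
final: 1 -10.8819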